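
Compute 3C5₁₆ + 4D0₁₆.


Align and add column by column (LSB to MSB, each column mod 16 with carry):
  03C5
+ 04D0
  ----
  col 0: 5(5) + 0(0) + 0 (carry in) = 5 → 5(5), carry out 0
  col 1: C(12) + D(13) + 0 (carry in) = 25 → 9(9), carry out 1
  col 2: 3(3) + 4(4) + 1 (carry in) = 8 → 8(8), carry out 0
  col 3: 0(0) + 0(0) + 0 (carry in) = 0 → 0(0), carry out 0
Reading digits MSB→LSB: 0895
Strip leading zeros: 895
= 0x895


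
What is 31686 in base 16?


Divide by 16 repeatedly:
31686 ÷ 16 = 1980 remainder 6 (6)
1980 ÷ 16 = 123 remainder 12 (C)
123 ÷ 16 = 7 remainder 11 (B)
7 ÷ 16 = 0 remainder 7 (7)
Reading remainders bottom-up:
= 0x7BC6


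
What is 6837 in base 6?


Divide by 6 repeatedly:
6837 ÷ 6 = 1139 remainder 3
1139 ÷ 6 = 189 remainder 5
189 ÷ 6 = 31 remainder 3
31 ÷ 6 = 5 remainder 1
5 ÷ 6 = 0 remainder 5
Reading remainders bottom-up:
= 51353


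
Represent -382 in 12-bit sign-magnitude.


Sign bit: 1 (negative)
Magnitude: 382 = 00101111110
= 100101111110


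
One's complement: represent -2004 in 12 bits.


Original: 011111010100
Invert all bits:
  bit 0: 0 → 1
  bit 1: 1 → 0
  bit 2: 1 → 0
  bit 3: 1 → 0
  bit 4: 1 → 0
  bit 5: 1 → 0
  bit 6: 0 → 1
  bit 7: 1 → 0
  bit 8: 0 → 1
  bit 9: 1 → 0
  bit 10: 0 → 1
  bit 11: 0 → 1
= 100000101011


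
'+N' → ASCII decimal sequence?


String: '+N'  (2 characters)
Per-character ASCII lookup:
  '+': special character: '+' = 43
  'N': uppercase starts at 65: 'N' = 65 + 13 = 78
= 43 78


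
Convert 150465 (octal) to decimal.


Positional values:
Position 0: 5 × 8^0 = 5
Position 1: 6 × 8^1 = 48
Position 2: 4 × 8^2 = 256
Position 3: 0 × 8^3 = 0
Position 4: 5 × 8^4 = 20480
Position 5: 1 × 8^5 = 32768
Sum = 5 + 48 + 256 + 0 + 20480 + 32768
= 53557


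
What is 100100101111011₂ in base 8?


Group into 3-bit groups: 100100101111011
  100 = 4
  100 = 4
  101 = 5
  111 = 7
  011 = 3
= 0o44573


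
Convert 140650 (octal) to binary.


Each octal digit → 3 binary bits:
  1 = 001
  4 = 100
  0 = 000
  6 = 110
  5 = 101
  0 = 000
Concatenate: 001 100 000 110 101 000
= 001100000110101000


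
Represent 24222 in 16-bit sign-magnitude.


Sign bit: 0 (positive)
Magnitude: 24222 = 101111010011110
= 0101111010011110


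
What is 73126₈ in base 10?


Positional values:
Position 0: 6 × 8^0 = 6
Position 1: 2 × 8^1 = 16
Position 2: 1 × 8^2 = 64
Position 3: 3 × 8^3 = 1536
Position 4: 7 × 8^4 = 28672
Sum = 6 + 16 + 64 + 1536 + 28672
= 30294


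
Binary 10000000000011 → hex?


Group into 4-bit nibbles: 0010000000000011
  0010 = 2
  0000 = 0
  0000 = 0
  0011 = 3
= 0x2003


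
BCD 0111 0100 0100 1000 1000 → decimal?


Each 4-bit group → digit:
  0111 → 7
  0100 → 4
  0100 → 4
  1000 → 8
  1000 → 8
= 74488


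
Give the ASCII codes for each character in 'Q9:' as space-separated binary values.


String: 'Q9:'  (3 characters)
Per-character ASCII lookup:
  'Q': uppercase starts at 65: 'Q' = 65 + 16 = 81 → 1010001
  '9': digits start at 48: '9' = 48 + 9 = 57 → 111001
  ':': special character: ':' = 58 → 111010
= 1010001 111001 111010


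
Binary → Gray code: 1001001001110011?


Binary: 1001001001110011
Gray code: G = B XOR (B >> 1)
B >> 1 = 0100100100111001
1001001001110011 XOR 0100100100111001:
  1 XOR 0 = 1
  0 XOR 1 = 1
  0 XOR 0 = 0
  1 XOR 0 = 1
  0 XOR 1 = 1
  0 XOR 0 = 0
  1 XOR 0 = 1
  0 XOR 1 = 1
  0 XOR 0 = 0
  1 XOR 0 = 1
  1 XOR 1 = 0
  1 XOR 1 = 0
  0 XOR 1 = 1
  0 XOR 0 = 0
  1 XOR 0 = 1
  1 XOR 1 = 0
= 1101101101001010


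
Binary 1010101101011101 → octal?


Group into 3-bit groups: 001010101101011101
  001 = 1
  010 = 2
  101 = 5
  101 = 5
  011 = 3
  101 = 5
= 0o125535


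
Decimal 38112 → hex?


Divide by 16 repeatedly:
38112 ÷ 16 = 2382 remainder 0 (0)
2382 ÷ 16 = 148 remainder 14 (E)
148 ÷ 16 = 9 remainder 4 (4)
9 ÷ 16 = 0 remainder 9 (9)
Reading remainders bottom-up:
= 0x94E0


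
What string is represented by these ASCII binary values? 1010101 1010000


Codes (binary): 1010101 1010000
Per-code ASCII lookup:
  1010101 = 85  (range 65-90: uppercase, 85 - 65 = 20) → 'U'
  1010000 = 80  (range 65-90: uppercase, 80 - 65 = 15) → 'P'
= 'UP'


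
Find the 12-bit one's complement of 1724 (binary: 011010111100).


Original: 011010111100
Invert all bits:
  bit 0: 0 → 1
  bit 1: 1 → 0
  bit 2: 1 → 0
  bit 3: 0 → 1
  bit 4: 1 → 0
  bit 5: 0 → 1
  bit 6: 1 → 0
  bit 7: 1 → 0
  bit 8: 1 → 0
  bit 9: 1 → 0
  bit 10: 0 → 1
  bit 11: 0 → 1
= 100101000011


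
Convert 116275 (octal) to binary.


Each octal digit → 3 binary bits:
  1 = 001
  1 = 001
  6 = 110
  2 = 010
  7 = 111
  5 = 101
Concatenate: 001 001 110 010 111 101
= 001001110010111101


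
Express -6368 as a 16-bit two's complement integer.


Original: 0001100011100000
Step 1 - Invert all bits: 1110011100011111
Step 2 - Add 1: 1110011100011111 + 1
= 1110011100100000 (represents -6368)


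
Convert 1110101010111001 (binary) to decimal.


Positional values:
Bit 0: 1 × 2^0 = 1
Bit 3: 1 × 2^3 = 8
Bit 4: 1 × 2^4 = 16
Bit 5: 1 × 2^5 = 32
Bit 7: 1 × 2^7 = 128
Bit 9: 1 × 2^9 = 512
Bit 11: 1 × 2^11 = 2048
Bit 13: 1 × 2^13 = 8192
Bit 14: 1 × 2^14 = 16384
Bit 15: 1 × 2^15 = 32768
Sum = 1 + 8 + 16 + 32 + 128 + 512 + 2048 + 8192 + 16384 + 32768
= 60089


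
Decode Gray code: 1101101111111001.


Gray code: 1101101111111001
MSB stays the same: 1
Each subsequent bit = prev_binary XOR current_gray:
  B[1] = 1 XOR 1 = 0
  B[2] = 0 XOR 0 = 0
  B[3] = 0 XOR 1 = 1
  B[4] = 1 XOR 1 = 0
  B[5] = 0 XOR 0 = 0
  B[6] = 0 XOR 1 = 1
  B[7] = 1 XOR 1 = 0
  B[8] = 0 XOR 1 = 1
  B[9] = 1 XOR 1 = 0
  B[10] = 0 XOR 1 = 1
  B[11] = 1 XOR 1 = 0
  B[12] = 0 XOR 1 = 1
  B[13] = 1 XOR 0 = 1
  B[14] = 1 XOR 0 = 1
  B[15] = 1 XOR 1 = 0
= 1001001010101110 (37550 decimal)


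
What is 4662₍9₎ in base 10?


Positional values (base 9):
  2 × 9^0 = 2 × 1 = 2
  6 × 9^1 = 6 × 9 = 54
  6 × 9^2 = 6 × 81 = 486
  4 × 9^3 = 4 × 729 = 2916
Sum = 2 + 54 + 486 + 2916
= 3458


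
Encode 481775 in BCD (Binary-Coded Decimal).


Each digit → 4-bit binary:
  4 → 0100
  8 → 1000
  1 → 0001
  7 → 0111
  7 → 0111
  5 → 0101
= 0100 1000 0001 0111 0111 0101


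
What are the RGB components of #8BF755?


Hex: #8BF755
R = 8B₁₆ = 139
G = F7₁₆ = 247
B = 55₁₆ = 85
= RGB(139, 247, 85)


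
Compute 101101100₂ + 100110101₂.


Align and add column by column (LSB to MSB, carry propagating):
  0101101100
+ 0100110101
  ----------
  col 0: 0 + 1 + 0 (carry in) = 1 → bit 1, carry out 0
  col 1: 0 + 0 + 0 (carry in) = 0 → bit 0, carry out 0
  col 2: 1 + 1 + 0 (carry in) = 2 → bit 0, carry out 1
  col 3: 1 + 0 + 1 (carry in) = 2 → bit 0, carry out 1
  col 4: 0 + 1 + 1 (carry in) = 2 → bit 0, carry out 1
  col 5: 1 + 1 + 1 (carry in) = 3 → bit 1, carry out 1
  col 6: 1 + 0 + 1 (carry in) = 2 → bit 0, carry out 1
  col 7: 0 + 0 + 1 (carry in) = 1 → bit 1, carry out 0
  col 8: 1 + 1 + 0 (carry in) = 2 → bit 0, carry out 1
  col 9: 0 + 0 + 1 (carry in) = 1 → bit 1, carry out 0
Reading bits MSB→LSB: 1010100001
Strip leading zeros: 1010100001
= 1010100001


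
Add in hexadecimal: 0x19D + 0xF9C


Align and add column by column (LSB to MSB, each column mod 16 with carry):
  019D
+ 0F9C
  ----
  col 0: D(13) + C(12) + 0 (carry in) = 25 → 9(9), carry out 1
  col 1: 9(9) + 9(9) + 1 (carry in) = 19 → 3(3), carry out 1
  col 2: 1(1) + F(15) + 1 (carry in) = 17 → 1(1), carry out 1
  col 3: 0(0) + 0(0) + 1 (carry in) = 1 → 1(1), carry out 0
Reading digits MSB→LSB: 1139
Strip leading zeros: 1139
= 0x1139


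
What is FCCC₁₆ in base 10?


Positional values:
Position 0: C × 16^0 = 12 × 1 = 12
Position 1: C × 16^1 = 12 × 16 = 192
Position 2: C × 16^2 = 12 × 256 = 3072
Position 3: F × 16^3 = 15 × 4096 = 61440
Sum = 12 + 192 + 3072 + 61440
= 64716


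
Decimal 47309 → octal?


Divide by 8 repeatedly:
47309 ÷ 8 = 5913 remainder 5
5913 ÷ 8 = 739 remainder 1
739 ÷ 8 = 92 remainder 3
92 ÷ 8 = 11 remainder 4
11 ÷ 8 = 1 remainder 3
1 ÷ 8 = 0 remainder 1
Reading remainders bottom-up:
= 0o134315


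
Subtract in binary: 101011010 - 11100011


Align and subtract column by column (LSB to MSB, borrowing when needed):
  101011010
- 011100011
  ---------
  col 0: (0 - 0 borrow-in) - 1 → borrow from next column: (0+2) - 1 = 1, borrow out 1
  col 1: (1 - 1 borrow-in) - 1 → borrow from next column: (0+2) - 1 = 1, borrow out 1
  col 2: (0 - 1 borrow-in) - 0 → borrow from next column: (-1+2) - 0 = 1, borrow out 1
  col 3: (1 - 1 borrow-in) - 0 → 0 - 0 = 0, borrow out 0
  col 4: (1 - 0 borrow-in) - 0 → 1 - 0 = 1, borrow out 0
  col 5: (0 - 0 borrow-in) - 1 → borrow from next column: (0+2) - 1 = 1, borrow out 1
  col 6: (1 - 1 borrow-in) - 1 → borrow from next column: (0+2) - 1 = 1, borrow out 1
  col 7: (0 - 1 borrow-in) - 1 → borrow from next column: (-1+2) - 1 = 0, borrow out 1
  col 8: (1 - 1 borrow-in) - 0 → 0 - 0 = 0, borrow out 0
Reading bits MSB→LSB: 001110111
Strip leading zeros: 1110111
= 1110111


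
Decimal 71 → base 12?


Divide by 12 repeatedly:
71 ÷ 12 = 5 remainder 11
5 ÷ 12 = 0 remainder 5
Reading remainders bottom-up:
= 5B


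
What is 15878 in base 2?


Divide by 2 repeatedly:
15878 ÷ 2 = 7939 remainder 0
7939 ÷ 2 = 3969 remainder 1
3969 ÷ 2 = 1984 remainder 1
1984 ÷ 2 = 992 remainder 0
992 ÷ 2 = 496 remainder 0
496 ÷ 2 = 248 remainder 0
248 ÷ 2 = 124 remainder 0
124 ÷ 2 = 62 remainder 0
62 ÷ 2 = 31 remainder 0
31 ÷ 2 = 15 remainder 1
15 ÷ 2 = 7 remainder 1
7 ÷ 2 = 3 remainder 1
3 ÷ 2 = 1 remainder 1
1 ÷ 2 = 0 remainder 1
Reading remainders bottom-up:
= 11111000000110


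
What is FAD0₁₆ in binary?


Each hex digit → 4 binary bits:
  F = 1111
  A = 1010
  D = 1101
  0 = 0000
Concatenate: 1111 1010 1101 0000
= 1111101011010000


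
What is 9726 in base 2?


Divide by 2 repeatedly:
9726 ÷ 2 = 4863 remainder 0
4863 ÷ 2 = 2431 remainder 1
2431 ÷ 2 = 1215 remainder 1
1215 ÷ 2 = 607 remainder 1
607 ÷ 2 = 303 remainder 1
303 ÷ 2 = 151 remainder 1
151 ÷ 2 = 75 remainder 1
75 ÷ 2 = 37 remainder 1
37 ÷ 2 = 18 remainder 1
18 ÷ 2 = 9 remainder 0
9 ÷ 2 = 4 remainder 1
4 ÷ 2 = 2 remainder 0
2 ÷ 2 = 1 remainder 0
1 ÷ 2 = 0 remainder 1
Reading remainders bottom-up:
= 10010111111110


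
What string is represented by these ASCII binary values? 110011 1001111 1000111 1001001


Codes (binary): 110011 1001111 1000111 1001001
Per-code ASCII lookup:
  110011 = 51  (range 48-57: digits, 51 - 48 = 3) → '3'
  1001111 = 79  (range 65-90: uppercase, 79 - 65 = 14) → 'O'
  1000111 = 71  (range 65-90: uppercase, 71 - 65 = 6) → 'G'
  1001001 = 73  (range 65-90: uppercase, 73 - 65 = 8) → 'I'
= '3OGI'


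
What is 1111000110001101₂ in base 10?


Positional values:
Bit 0: 1 × 2^0 = 1
Bit 2: 1 × 2^2 = 4
Bit 3: 1 × 2^3 = 8
Bit 7: 1 × 2^7 = 128
Bit 8: 1 × 2^8 = 256
Bit 12: 1 × 2^12 = 4096
Bit 13: 1 × 2^13 = 8192
Bit 14: 1 × 2^14 = 16384
Bit 15: 1 × 2^15 = 32768
Sum = 1 + 4 + 8 + 128 + 256 + 4096 + 8192 + 16384 + 32768
= 61837


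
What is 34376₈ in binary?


Each octal digit → 3 binary bits:
  3 = 011
  4 = 100
  3 = 011
  7 = 111
  6 = 110
Concatenate: 011 100 011 111 110
= 011100011111110


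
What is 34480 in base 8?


Divide by 8 repeatedly:
34480 ÷ 8 = 4310 remainder 0
4310 ÷ 8 = 538 remainder 6
538 ÷ 8 = 67 remainder 2
67 ÷ 8 = 8 remainder 3
8 ÷ 8 = 1 remainder 0
1 ÷ 8 = 0 remainder 1
Reading remainders bottom-up:
= 0o103260


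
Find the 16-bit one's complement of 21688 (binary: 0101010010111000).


Original: 0101010010111000
Invert all bits:
  bit 0: 0 → 1
  bit 1: 1 → 0
  bit 2: 0 → 1
  bit 3: 1 → 0
  bit 4: 0 → 1
  bit 5: 1 → 0
  bit 6: 0 → 1
  bit 7: 0 → 1
  bit 8: 1 → 0
  bit 9: 0 → 1
  bit 10: 1 → 0
  bit 11: 1 → 0
  bit 12: 1 → 0
  bit 13: 0 → 1
  bit 14: 0 → 1
  bit 15: 0 → 1
= 1010101101000111


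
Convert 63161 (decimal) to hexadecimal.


Divide by 16 repeatedly:
63161 ÷ 16 = 3947 remainder 9 (9)
3947 ÷ 16 = 246 remainder 11 (B)
246 ÷ 16 = 15 remainder 6 (6)
15 ÷ 16 = 0 remainder 15 (F)
Reading remainders bottom-up:
= 0xF6B9


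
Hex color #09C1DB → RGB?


Hex: #09C1DB
R = 09₁₆ = 9
G = C1₁₆ = 193
B = DB₁₆ = 219
= RGB(9, 193, 219)


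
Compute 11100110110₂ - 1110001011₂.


Align and subtract column by column (LSB to MSB, borrowing when needed):
  11100110110
- 01110001011
  -----------
  col 0: (0 - 0 borrow-in) - 1 → borrow from next column: (0+2) - 1 = 1, borrow out 1
  col 1: (1 - 1 borrow-in) - 1 → borrow from next column: (0+2) - 1 = 1, borrow out 1
  col 2: (1 - 1 borrow-in) - 0 → 0 - 0 = 0, borrow out 0
  col 3: (0 - 0 borrow-in) - 1 → borrow from next column: (0+2) - 1 = 1, borrow out 1
  col 4: (1 - 1 borrow-in) - 0 → 0 - 0 = 0, borrow out 0
  col 5: (1 - 0 borrow-in) - 0 → 1 - 0 = 1, borrow out 0
  col 6: (0 - 0 borrow-in) - 0 → 0 - 0 = 0, borrow out 0
  col 7: (0 - 0 borrow-in) - 1 → borrow from next column: (0+2) - 1 = 1, borrow out 1
  col 8: (1 - 1 borrow-in) - 1 → borrow from next column: (0+2) - 1 = 1, borrow out 1
  col 9: (1 - 1 borrow-in) - 1 → borrow from next column: (0+2) - 1 = 1, borrow out 1
  col 10: (1 - 1 borrow-in) - 0 → 0 - 0 = 0, borrow out 0
Reading bits MSB→LSB: 01110101011
Strip leading zeros: 1110101011
= 1110101011


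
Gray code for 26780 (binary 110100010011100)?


Binary: 110100010011100
Gray code: G = B XOR (B >> 1)
B >> 1 = 011010001001110
110100010011100 XOR 011010001001110:
  1 XOR 0 = 1
  1 XOR 1 = 0
  0 XOR 1 = 1
  1 XOR 0 = 1
  0 XOR 1 = 1
  0 XOR 0 = 0
  0 XOR 0 = 0
  1 XOR 0 = 1
  0 XOR 1 = 1
  0 XOR 0 = 0
  1 XOR 0 = 1
  1 XOR 1 = 0
  1 XOR 1 = 0
  0 XOR 1 = 1
  0 XOR 0 = 0
= 101110011010010


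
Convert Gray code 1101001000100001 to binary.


Gray code: 1101001000100001
MSB stays the same: 1
Each subsequent bit = prev_binary XOR current_gray:
  B[1] = 1 XOR 1 = 0
  B[2] = 0 XOR 0 = 0
  B[3] = 0 XOR 1 = 1
  B[4] = 1 XOR 0 = 1
  B[5] = 1 XOR 0 = 1
  B[6] = 1 XOR 1 = 0
  B[7] = 0 XOR 0 = 0
  B[8] = 0 XOR 0 = 0
  B[9] = 0 XOR 0 = 0
  B[10] = 0 XOR 1 = 1
  B[11] = 1 XOR 0 = 1
  B[12] = 1 XOR 0 = 1
  B[13] = 1 XOR 0 = 1
  B[14] = 1 XOR 0 = 1
  B[15] = 1 XOR 1 = 0
= 1001110000111110 (39998 decimal)


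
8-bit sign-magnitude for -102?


Sign bit: 1 (negative)
Magnitude: 102 = 1100110
= 11100110


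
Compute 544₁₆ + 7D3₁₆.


Align and add column by column (LSB to MSB, each column mod 16 with carry):
  0544
+ 07D3
  ----
  col 0: 4(4) + 3(3) + 0 (carry in) = 7 → 7(7), carry out 0
  col 1: 4(4) + D(13) + 0 (carry in) = 17 → 1(1), carry out 1
  col 2: 5(5) + 7(7) + 1 (carry in) = 13 → D(13), carry out 0
  col 3: 0(0) + 0(0) + 0 (carry in) = 0 → 0(0), carry out 0
Reading digits MSB→LSB: 0D17
Strip leading zeros: D17
= 0xD17


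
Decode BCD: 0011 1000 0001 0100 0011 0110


Each 4-bit group → digit:
  0011 → 3
  1000 → 8
  0001 → 1
  0100 → 4
  0011 → 3
  0110 → 6
= 381436


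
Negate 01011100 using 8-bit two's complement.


Original: 01011100
Step 1 - Invert all bits: 10100011
Step 2 - Add 1: 10100011 + 1
= 10100100 (represents -92)


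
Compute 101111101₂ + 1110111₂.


Align and add column by column (LSB to MSB, carry propagating):
  0101111101
+ 0001110111
  ----------
  col 0: 1 + 1 + 0 (carry in) = 2 → bit 0, carry out 1
  col 1: 0 + 1 + 1 (carry in) = 2 → bit 0, carry out 1
  col 2: 1 + 1 + 1 (carry in) = 3 → bit 1, carry out 1
  col 3: 1 + 0 + 1 (carry in) = 2 → bit 0, carry out 1
  col 4: 1 + 1 + 1 (carry in) = 3 → bit 1, carry out 1
  col 5: 1 + 1 + 1 (carry in) = 3 → bit 1, carry out 1
  col 6: 1 + 1 + 1 (carry in) = 3 → bit 1, carry out 1
  col 7: 0 + 0 + 1 (carry in) = 1 → bit 1, carry out 0
  col 8: 1 + 0 + 0 (carry in) = 1 → bit 1, carry out 0
  col 9: 0 + 0 + 0 (carry in) = 0 → bit 0, carry out 0
Reading bits MSB→LSB: 0111110100
Strip leading zeros: 111110100
= 111110100


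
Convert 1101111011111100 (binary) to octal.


Group into 3-bit groups: 001101111011111100
  001 = 1
  101 = 5
  111 = 7
  011 = 3
  111 = 7
  100 = 4
= 0o157374


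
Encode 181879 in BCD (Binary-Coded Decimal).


Each digit → 4-bit binary:
  1 → 0001
  8 → 1000
  1 → 0001
  8 → 1000
  7 → 0111
  9 → 1001
= 0001 1000 0001 1000 0111 1001


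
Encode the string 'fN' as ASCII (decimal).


String: 'fN'  (2 characters)
Per-character ASCII lookup:
  'f': lowercase starts at 97: 'f' = 97 + 5 = 102
  'N': uppercase starts at 65: 'N' = 65 + 13 = 78
= 102 78


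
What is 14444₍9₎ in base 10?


Positional values (base 9):
  4 × 9^0 = 4 × 1 = 4
  4 × 9^1 = 4 × 9 = 36
  4 × 9^2 = 4 × 81 = 324
  4 × 9^3 = 4 × 729 = 2916
  1 × 9^4 = 1 × 6561 = 6561
Sum = 4 + 36 + 324 + 2916 + 6561
= 9841


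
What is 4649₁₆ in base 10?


Positional values:
Position 0: 9 × 16^0 = 9 × 1 = 9
Position 1: 4 × 16^1 = 4 × 16 = 64
Position 2: 6 × 16^2 = 6 × 256 = 1536
Position 3: 4 × 16^3 = 4 × 4096 = 16384
Sum = 9 + 64 + 1536 + 16384
= 17993


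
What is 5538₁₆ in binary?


Each hex digit → 4 binary bits:
  5 = 0101
  5 = 0101
  3 = 0011
  8 = 1000
Concatenate: 0101 0101 0011 1000
= 0101010100111000


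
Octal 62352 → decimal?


Positional values:
Position 0: 2 × 8^0 = 2
Position 1: 5 × 8^1 = 40
Position 2: 3 × 8^2 = 192
Position 3: 2 × 8^3 = 1024
Position 4: 6 × 8^4 = 24576
Sum = 2 + 40 + 192 + 1024 + 24576
= 25834


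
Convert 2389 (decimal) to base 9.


Divide by 9 repeatedly:
2389 ÷ 9 = 265 remainder 4
265 ÷ 9 = 29 remainder 4
29 ÷ 9 = 3 remainder 2
3 ÷ 9 = 0 remainder 3
Reading remainders bottom-up:
= 3244


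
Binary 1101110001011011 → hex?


Group into 4-bit nibbles: 1101110001011011
  1101 = D
  1100 = C
  0101 = 5
  1011 = B
= 0xDC5B


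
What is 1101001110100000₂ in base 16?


Group into 4-bit nibbles: 1101001110100000
  1101 = D
  0011 = 3
  1010 = A
  0000 = 0
= 0xD3A0


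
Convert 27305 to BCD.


Each digit → 4-bit binary:
  2 → 0010
  7 → 0111
  3 → 0011
  0 → 0000
  5 → 0101
= 0010 0111 0011 0000 0101


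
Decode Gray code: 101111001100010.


Gray code: 101111001100010
MSB stays the same: 1
Each subsequent bit = prev_binary XOR current_gray:
  B[1] = 1 XOR 0 = 1
  B[2] = 1 XOR 1 = 0
  B[3] = 0 XOR 1 = 1
  B[4] = 1 XOR 1 = 0
  B[5] = 0 XOR 1 = 1
  B[6] = 1 XOR 0 = 1
  B[7] = 1 XOR 0 = 1
  B[8] = 1 XOR 1 = 0
  B[9] = 0 XOR 1 = 1
  B[10] = 1 XOR 0 = 1
  B[11] = 1 XOR 0 = 1
  B[12] = 1 XOR 0 = 1
  B[13] = 1 XOR 1 = 0
  B[14] = 0 XOR 0 = 0
= 110101110111100 (27580 decimal)


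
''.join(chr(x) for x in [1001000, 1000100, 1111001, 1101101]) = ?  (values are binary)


Codes (binary): 1001000 1000100 1111001 1101101
Per-code ASCII lookup:
  1001000 = 72  (range 65-90: uppercase, 72 - 65 = 7) → 'H'
  1000100 = 68  (range 65-90: uppercase, 68 - 65 = 3) → 'D'
  1111001 = 121  (range 97-122: lowercase, 121 - 97 = 24) → 'y'
  1101101 = 109  (range 97-122: lowercase, 109 - 97 = 12) → 'm'
= 'HDym'


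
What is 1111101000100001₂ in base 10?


Positional values:
Bit 0: 1 × 2^0 = 1
Bit 5: 1 × 2^5 = 32
Bit 9: 1 × 2^9 = 512
Bit 11: 1 × 2^11 = 2048
Bit 12: 1 × 2^12 = 4096
Bit 13: 1 × 2^13 = 8192
Bit 14: 1 × 2^14 = 16384
Bit 15: 1 × 2^15 = 32768
Sum = 1 + 32 + 512 + 2048 + 4096 + 8192 + 16384 + 32768
= 64033


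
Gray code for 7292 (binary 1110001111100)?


Binary: 1110001111100
Gray code: G = B XOR (B >> 1)
B >> 1 = 0111000111110
1110001111100 XOR 0111000111110:
  1 XOR 0 = 1
  1 XOR 1 = 0
  1 XOR 1 = 0
  0 XOR 1 = 1
  0 XOR 0 = 0
  0 XOR 0 = 0
  1 XOR 0 = 1
  1 XOR 1 = 0
  1 XOR 1 = 0
  1 XOR 1 = 0
  1 XOR 1 = 0
  0 XOR 1 = 1
  0 XOR 0 = 0
= 1001001000010


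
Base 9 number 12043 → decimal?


Positional values (base 9):
  3 × 9^0 = 3 × 1 = 3
  4 × 9^1 = 4 × 9 = 36
  0 × 9^2 = 0 × 81 = 0
  2 × 9^3 = 2 × 729 = 1458
  1 × 9^4 = 1 × 6561 = 6561
Sum = 3 + 36 + 0 + 1458 + 6561
= 8058


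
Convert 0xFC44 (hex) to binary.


Each hex digit → 4 binary bits:
  F = 1111
  C = 1100
  4 = 0100
  4 = 0100
Concatenate: 1111 1100 0100 0100
= 1111110001000100


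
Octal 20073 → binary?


Each octal digit → 3 binary bits:
  2 = 010
  0 = 000
  0 = 000
  7 = 111
  3 = 011
Concatenate: 010 000 000 111 011
= 010000000111011


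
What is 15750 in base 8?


Divide by 8 repeatedly:
15750 ÷ 8 = 1968 remainder 6
1968 ÷ 8 = 246 remainder 0
246 ÷ 8 = 30 remainder 6
30 ÷ 8 = 3 remainder 6
3 ÷ 8 = 0 remainder 3
Reading remainders bottom-up:
= 0o36606


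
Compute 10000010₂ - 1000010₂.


Align and subtract column by column (LSB to MSB, borrowing when needed):
  10000010
- 01000010
  --------
  col 0: (0 - 0 borrow-in) - 0 → 0 - 0 = 0, borrow out 0
  col 1: (1 - 0 borrow-in) - 1 → 1 - 1 = 0, borrow out 0
  col 2: (0 - 0 borrow-in) - 0 → 0 - 0 = 0, borrow out 0
  col 3: (0 - 0 borrow-in) - 0 → 0 - 0 = 0, borrow out 0
  col 4: (0 - 0 borrow-in) - 0 → 0 - 0 = 0, borrow out 0
  col 5: (0 - 0 borrow-in) - 0 → 0 - 0 = 0, borrow out 0
  col 6: (0 - 0 borrow-in) - 1 → borrow from next column: (0+2) - 1 = 1, borrow out 1
  col 7: (1 - 1 borrow-in) - 0 → 0 - 0 = 0, borrow out 0
Reading bits MSB→LSB: 01000000
Strip leading zeros: 1000000
= 1000000


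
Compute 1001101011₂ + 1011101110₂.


Align and add column by column (LSB to MSB, carry propagating):
  01001101011
+ 01011101110
  -----------
  col 0: 1 + 0 + 0 (carry in) = 1 → bit 1, carry out 0
  col 1: 1 + 1 + 0 (carry in) = 2 → bit 0, carry out 1
  col 2: 0 + 1 + 1 (carry in) = 2 → bit 0, carry out 1
  col 3: 1 + 1 + 1 (carry in) = 3 → bit 1, carry out 1
  col 4: 0 + 0 + 1 (carry in) = 1 → bit 1, carry out 0
  col 5: 1 + 1 + 0 (carry in) = 2 → bit 0, carry out 1
  col 6: 1 + 1 + 1 (carry in) = 3 → bit 1, carry out 1
  col 7: 0 + 1 + 1 (carry in) = 2 → bit 0, carry out 1
  col 8: 0 + 0 + 1 (carry in) = 1 → bit 1, carry out 0
  col 9: 1 + 1 + 0 (carry in) = 2 → bit 0, carry out 1
  col 10: 0 + 0 + 1 (carry in) = 1 → bit 1, carry out 0
Reading bits MSB→LSB: 10101011001
Strip leading zeros: 10101011001
= 10101011001


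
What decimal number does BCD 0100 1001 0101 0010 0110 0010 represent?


Each 4-bit group → digit:
  0100 → 4
  1001 → 9
  0101 → 5
  0010 → 2
  0110 → 6
  0010 → 2
= 495262


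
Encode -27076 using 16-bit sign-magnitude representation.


Sign bit: 1 (negative)
Magnitude: 27076 = 110100111000100
= 1110100111000100


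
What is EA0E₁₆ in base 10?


Positional values:
Position 0: E × 16^0 = 14 × 1 = 14
Position 1: 0 × 16^1 = 0 × 16 = 0
Position 2: A × 16^2 = 10 × 256 = 2560
Position 3: E × 16^3 = 14 × 4096 = 57344
Sum = 14 + 0 + 2560 + 57344
= 59918


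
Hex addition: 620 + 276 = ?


Align and add column by column (LSB to MSB, each column mod 16 with carry):
  0620
+ 0276
  ----
  col 0: 0(0) + 6(6) + 0 (carry in) = 6 → 6(6), carry out 0
  col 1: 2(2) + 7(7) + 0 (carry in) = 9 → 9(9), carry out 0
  col 2: 6(6) + 2(2) + 0 (carry in) = 8 → 8(8), carry out 0
  col 3: 0(0) + 0(0) + 0 (carry in) = 0 → 0(0), carry out 0
Reading digits MSB→LSB: 0896
Strip leading zeros: 896
= 0x896


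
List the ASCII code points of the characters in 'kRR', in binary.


String: 'kRR'  (3 characters)
Per-character ASCII lookup:
  'k': lowercase starts at 97: 'k' = 97 + 10 = 107 → 1101011
  'R': uppercase starts at 65: 'R' = 65 + 17 = 82 → 1010010
  'R': uppercase starts at 65: 'R' = 65 + 17 = 82 → 1010010
= 1101011 1010010 1010010


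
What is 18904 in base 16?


Divide by 16 repeatedly:
18904 ÷ 16 = 1181 remainder 8 (8)
1181 ÷ 16 = 73 remainder 13 (D)
73 ÷ 16 = 4 remainder 9 (9)
4 ÷ 16 = 0 remainder 4 (4)
Reading remainders bottom-up:
= 0x49D8


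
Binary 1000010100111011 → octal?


Group into 3-bit groups: 001000010100111011
  001 = 1
  000 = 0
  010 = 2
  100 = 4
  111 = 7
  011 = 3
= 0o102473


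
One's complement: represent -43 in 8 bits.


Original: 00101011
Invert all bits:
  bit 0: 0 → 1
  bit 1: 0 → 1
  bit 2: 1 → 0
  bit 3: 0 → 1
  bit 4: 1 → 0
  bit 5: 0 → 1
  bit 6: 1 → 0
  bit 7: 1 → 0
= 11010100


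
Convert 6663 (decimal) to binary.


Divide by 2 repeatedly:
6663 ÷ 2 = 3331 remainder 1
3331 ÷ 2 = 1665 remainder 1
1665 ÷ 2 = 832 remainder 1
832 ÷ 2 = 416 remainder 0
416 ÷ 2 = 208 remainder 0
208 ÷ 2 = 104 remainder 0
104 ÷ 2 = 52 remainder 0
52 ÷ 2 = 26 remainder 0
26 ÷ 2 = 13 remainder 0
13 ÷ 2 = 6 remainder 1
6 ÷ 2 = 3 remainder 0
3 ÷ 2 = 1 remainder 1
1 ÷ 2 = 0 remainder 1
Reading remainders bottom-up:
= 1101000000111


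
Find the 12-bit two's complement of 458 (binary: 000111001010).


Original: 000111001010
Step 1 - Invert all bits: 111000110101
Step 2 - Add 1: 111000110101 + 1
= 111000110110 (represents -458)


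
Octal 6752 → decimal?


Positional values:
Position 0: 2 × 8^0 = 2
Position 1: 5 × 8^1 = 40
Position 2: 7 × 8^2 = 448
Position 3: 6 × 8^3 = 3072
Sum = 2 + 40 + 448 + 3072
= 3562


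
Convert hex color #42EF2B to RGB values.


Hex: #42EF2B
R = 42₁₆ = 66
G = EF₁₆ = 239
B = 2B₁₆ = 43
= RGB(66, 239, 43)


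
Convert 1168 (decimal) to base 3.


Divide by 3 repeatedly:
1168 ÷ 3 = 389 remainder 1
389 ÷ 3 = 129 remainder 2
129 ÷ 3 = 43 remainder 0
43 ÷ 3 = 14 remainder 1
14 ÷ 3 = 4 remainder 2
4 ÷ 3 = 1 remainder 1
1 ÷ 3 = 0 remainder 1
Reading remainders bottom-up:
= 1121021


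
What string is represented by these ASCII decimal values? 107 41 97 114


Codes (decimal): 107 41 97 114
Per-code ASCII lookup:
  107  (range 97-122: lowercase, 107 - 97 = 10) → 'k'
  41  (special character) → ')'
  97  (range 97-122: lowercase, 97 - 97 = 0) → 'a'
  114  (range 97-122: lowercase, 114 - 97 = 17) → 'r'
= 'k)ar'


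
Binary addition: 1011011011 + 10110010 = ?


Align and add column by column (LSB to MSB, carry propagating):
  01011011011
+ 00010110010
  -----------
  col 0: 1 + 0 + 0 (carry in) = 1 → bit 1, carry out 0
  col 1: 1 + 1 + 0 (carry in) = 2 → bit 0, carry out 1
  col 2: 0 + 0 + 1 (carry in) = 1 → bit 1, carry out 0
  col 3: 1 + 0 + 0 (carry in) = 1 → bit 1, carry out 0
  col 4: 1 + 1 + 0 (carry in) = 2 → bit 0, carry out 1
  col 5: 0 + 1 + 1 (carry in) = 2 → bit 0, carry out 1
  col 6: 1 + 0 + 1 (carry in) = 2 → bit 0, carry out 1
  col 7: 1 + 1 + 1 (carry in) = 3 → bit 1, carry out 1
  col 8: 0 + 0 + 1 (carry in) = 1 → bit 1, carry out 0
  col 9: 1 + 0 + 0 (carry in) = 1 → bit 1, carry out 0
  col 10: 0 + 0 + 0 (carry in) = 0 → bit 0, carry out 0
Reading bits MSB→LSB: 01110001101
Strip leading zeros: 1110001101
= 1110001101


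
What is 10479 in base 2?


Divide by 2 repeatedly:
10479 ÷ 2 = 5239 remainder 1
5239 ÷ 2 = 2619 remainder 1
2619 ÷ 2 = 1309 remainder 1
1309 ÷ 2 = 654 remainder 1
654 ÷ 2 = 327 remainder 0
327 ÷ 2 = 163 remainder 1
163 ÷ 2 = 81 remainder 1
81 ÷ 2 = 40 remainder 1
40 ÷ 2 = 20 remainder 0
20 ÷ 2 = 10 remainder 0
10 ÷ 2 = 5 remainder 0
5 ÷ 2 = 2 remainder 1
2 ÷ 2 = 1 remainder 0
1 ÷ 2 = 0 remainder 1
Reading remainders bottom-up:
= 10100011101111


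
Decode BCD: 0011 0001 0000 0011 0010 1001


Each 4-bit group → digit:
  0011 → 3
  0001 → 1
  0000 → 0
  0011 → 3
  0010 → 2
  1001 → 9
= 310329


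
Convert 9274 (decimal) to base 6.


Divide by 6 repeatedly:
9274 ÷ 6 = 1545 remainder 4
1545 ÷ 6 = 257 remainder 3
257 ÷ 6 = 42 remainder 5
42 ÷ 6 = 7 remainder 0
7 ÷ 6 = 1 remainder 1
1 ÷ 6 = 0 remainder 1
Reading remainders bottom-up:
= 110534


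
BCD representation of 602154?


Each digit → 4-bit binary:
  6 → 0110
  0 → 0000
  2 → 0010
  1 → 0001
  5 → 0101
  4 → 0100
= 0110 0000 0010 0001 0101 0100


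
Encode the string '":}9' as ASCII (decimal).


String: '":}9'  (4 characters)
Per-character ASCII lookup:
  '"': special character: '"' = 34
  ':': special character: ':' = 58
  '}': special character: '}' = 125
  '9': digits start at 48: '9' = 48 + 9 = 57
= 34 58 125 57


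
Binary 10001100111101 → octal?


Group into 3-bit groups: 010001100111101
  010 = 2
  001 = 1
  100 = 4
  111 = 7
  101 = 5
= 0o21475


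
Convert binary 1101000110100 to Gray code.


Binary: 1101000110100
Gray code: G = B XOR (B >> 1)
B >> 1 = 0110100011010
1101000110100 XOR 0110100011010:
  1 XOR 0 = 1
  1 XOR 1 = 0
  0 XOR 1 = 1
  1 XOR 0 = 1
  0 XOR 1 = 1
  0 XOR 0 = 0
  0 XOR 0 = 0
  1 XOR 0 = 1
  1 XOR 1 = 0
  0 XOR 1 = 1
  1 XOR 0 = 1
  0 XOR 1 = 1
  0 XOR 0 = 0
= 1011100101110


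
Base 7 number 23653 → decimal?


Positional values (base 7):
  3 × 7^0 = 3 × 1 = 3
  5 × 7^1 = 5 × 7 = 35
  6 × 7^2 = 6 × 49 = 294
  3 × 7^3 = 3 × 343 = 1029
  2 × 7^4 = 2 × 2401 = 4802
Sum = 3 + 35 + 294 + 1029 + 4802
= 6163


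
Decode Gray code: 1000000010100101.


Gray code: 1000000010100101
MSB stays the same: 1
Each subsequent bit = prev_binary XOR current_gray:
  B[1] = 1 XOR 0 = 1
  B[2] = 1 XOR 0 = 1
  B[3] = 1 XOR 0 = 1
  B[4] = 1 XOR 0 = 1
  B[5] = 1 XOR 0 = 1
  B[6] = 1 XOR 0 = 1
  B[7] = 1 XOR 0 = 1
  B[8] = 1 XOR 1 = 0
  B[9] = 0 XOR 0 = 0
  B[10] = 0 XOR 1 = 1
  B[11] = 1 XOR 0 = 1
  B[12] = 1 XOR 0 = 1
  B[13] = 1 XOR 1 = 0
  B[14] = 0 XOR 0 = 0
  B[15] = 0 XOR 1 = 1
= 1111111100111001 (65337 decimal)


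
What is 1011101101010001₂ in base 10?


Positional values:
Bit 0: 1 × 2^0 = 1
Bit 4: 1 × 2^4 = 16
Bit 6: 1 × 2^6 = 64
Bit 8: 1 × 2^8 = 256
Bit 9: 1 × 2^9 = 512
Bit 11: 1 × 2^11 = 2048
Bit 12: 1 × 2^12 = 4096
Bit 13: 1 × 2^13 = 8192
Bit 15: 1 × 2^15 = 32768
Sum = 1 + 16 + 64 + 256 + 512 + 2048 + 4096 + 8192 + 32768
= 47953


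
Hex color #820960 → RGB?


Hex: #820960
R = 82₁₆ = 130
G = 09₁₆ = 9
B = 60₁₆ = 96
= RGB(130, 9, 96)


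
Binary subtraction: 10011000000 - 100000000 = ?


Align and subtract column by column (LSB to MSB, borrowing when needed):
  10011000000
- 00100000000
  -----------
  col 0: (0 - 0 borrow-in) - 0 → 0 - 0 = 0, borrow out 0
  col 1: (0 - 0 borrow-in) - 0 → 0 - 0 = 0, borrow out 0
  col 2: (0 - 0 borrow-in) - 0 → 0 - 0 = 0, borrow out 0
  col 3: (0 - 0 borrow-in) - 0 → 0 - 0 = 0, borrow out 0
  col 4: (0 - 0 borrow-in) - 0 → 0 - 0 = 0, borrow out 0
  col 5: (0 - 0 borrow-in) - 0 → 0 - 0 = 0, borrow out 0
  col 6: (1 - 0 borrow-in) - 0 → 1 - 0 = 1, borrow out 0
  col 7: (1 - 0 borrow-in) - 0 → 1 - 0 = 1, borrow out 0
  col 8: (0 - 0 borrow-in) - 1 → borrow from next column: (0+2) - 1 = 1, borrow out 1
  col 9: (0 - 1 borrow-in) - 0 → borrow from next column: (-1+2) - 0 = 1, borrow out 1
  col 10: (1 - 1 borrow-in) - 0 → 0 - 0 = 0, borrow out 0
Reading bits MSB→LSB: 01111000000
Strip leading zeros: 1111000000
= 1111000000


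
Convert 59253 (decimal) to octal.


Divide by 8 repeatedly:
59253 ÷ 8 = 7406 remainder 5
7406 ÷ 8 = 925 remainder 6
925 ÷ 8 = 115 remainder 5
115 ÷ 8 = 14 remainder 3
14 ÷ 8 = 1 remainder 6
1 ÷ 8 = 0 remainder 1
Reading remainders bottom-up:
= 0o163565


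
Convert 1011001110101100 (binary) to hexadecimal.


Group into 4-bit nibbles: 1011001110101100
  1011 = B
  0011 = 3
  1010 = A
  1100 = C
= 0xB3AC


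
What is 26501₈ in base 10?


Positional values:
Position 0: 1 × 8^0 = 1
Position 1: 0 × 8^1 = 0
Position 2: 5 × 8^2 = 320
Position 3: 6 × 8^3 = 3072
Position 4: 2 × 8^4 = 8192
Sum = 1 + 0 + 320 + 3072 + 8192
= 11585


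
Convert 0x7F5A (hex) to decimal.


Positional values:
Position 0: A × 16^0 = 10 × 1 = 10
Position 1: 5 × 16^1 = 5 × 16 = 80
Position 2: F × 16^2 = 15 × 256 = 3840
Position 3: 7 × 16^3 = 7 × 4096 = 28672
Sum = 10 + 80 + 3840 + 28672
= 32602


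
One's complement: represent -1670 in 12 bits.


Original: 011010000110
Invert all bits:
  bit 0: 0 → 1
  bit 1: 1 → 0
  bit 2: 1 → 0
  bit 3: 0 → 1
  bit 4: 1 → 0
  bit 5: 0 → 1
  bit 6: 0 → 1
  bit 7: 0 → 1
  bit 8: 0 → 1
  bit 9: 1 → 0
  bit 10: 1 → 0
  bit 11: 0 → 1
= 100101111001


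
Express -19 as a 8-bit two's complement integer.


Original: 00010011
Step 1 - Invert all bits: 11101100
Step 2 - Add 1: 11101100 + 1
= 11101101 (represents -19)


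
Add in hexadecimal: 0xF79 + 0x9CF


Align and add column by column (LSB to MSB, each column mod 16 with carry):
  0F79
+ 09CF
  ----
  col 0: 9(9) + F(15) + 0 (carry in) = 24 → 8(8), carry out 1
  col 1: 7(7) + C(12) + 1 (carry in) = 20 → 4(4), carry out 1
  col 2: F(15) + 9(9) + 1 (carry in) = 25 → 9(9), carry out 1
  col 3: 0(0) + 0(0) + 1 (carry in) = 1 → 1(1), carry out 0
Reading digits MSB→LSB: 1948
Strip leading zeros: 1948
= 0x1948


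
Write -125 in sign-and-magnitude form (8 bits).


Sign bit: 1 (negative)
Magnitude: 125 = 1111101
= 11111101


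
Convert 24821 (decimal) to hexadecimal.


Divide by 16 repeatedly:
24821 ÷ 16 = 1551 remainder 5 (5)
1551 ÷ 16 = 96 remainder 15 (F)
96 ÷ 16 = 6 remainder 0 (0)
6 ÷ 16 = 0 remainder 6 (6)
Reading remainders bottom-up:
= 0x60F5


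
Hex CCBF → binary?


Each hex digit → 4 binary bits:
  C = 1100
  C = 1100
  B = 1011
  F = 1111
Concatenate: 1100 1100 1011 1111
= 1100110010111111


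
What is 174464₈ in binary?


Each octal digit → 3 binary bits:
  1 = 001
  7 = 111
  4 = 100
  4 = 100
  6 = 110
  4 = 100
Concatenate: 001 111 100 100 110 100
= 001111100100110100


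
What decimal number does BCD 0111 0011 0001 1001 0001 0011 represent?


Each 4-bit group → digit:
  0111 → 7
  0011 → 3
  0001 → 1
  1001 → 9
  0001 → 1
  0011 → 3
= 731913


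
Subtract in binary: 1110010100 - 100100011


Align and subtract column by column (LSB to MSB, borrowing when needed):
  1110010100
- 0100100011
  ----------
  col 0: (0 - 0 borrow-in) - 1 → borrow from next column: (0+2) - 1 = 1, borrow out 1
  col 1: (0 - 1 borrow-in) - 1 → borrow from next column: (-1+2) - 1 = 0, borrow out 1
  col 2: (1 - 1 borrow-in) - 0 → 0 - 0 = 0, borrow out 0
  col 3: (0 - 0 borrow-in) - 0 → 0 - 0 = 0, borrow out 0
  col 4: (1 - 0 borrow-in) - 0 → 1 - 0 = 1, borrow out 0
  col 5: (0 - 0 borrow-in) - 1 → borrow from next column: (0+2) - 1 = 1, borrow out 1
  col 6: (0 - 1 borrow-in) - 0 → borrow from next column: (-1+2) - 0 = 1, borrow out 1
  col 7: (1 - 1 borrow-in) - 0 → 0 - 0 = 0, borrow out 0
  col 8: (1 - 0 borrow-in) - 1 → 1 - 1 = 0, borrow out 0
  col 9: (1 - 0 borrow-in) - 0 → 1 - 0 = 1, borrow out 0
Reading bits MSB→LSB: 1001110001
Strip leading zeros: 1001110001
= 1001110001


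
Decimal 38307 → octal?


Divide by 8 repeatedly:
38307 ÷ 8 = 4788 remainder 3
4788 ÷ 8 = 598 remainder 4
598 ÷ 8 = 74 remainder 6
74 ÷ 8 = 9 remainder 2
9 ÷ 8 = 1 remainder 1
1 ÷ 8 = 0 remainder 1
Reading remainders bottom-up:
= 0o112643


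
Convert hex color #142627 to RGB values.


Hex: #142627
R = 14₁₆ = 20
G = 26₁₆ = 38
B = 27₁₆ = 39
= RGB(20, 38, 39)


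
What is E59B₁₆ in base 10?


Positional values:
Position 0: B × 16^0 = 11 × 1 = 11
Position 1: 9 × 16^1 = 9 × 16 = 144
Position 2: 5 × 16^2 = 5 × 256 = 1280
Position 3: E × 16^3 = 14 × 4096 = 57344
Sum = 11 + 144 + 1280 + 57344
= 58779


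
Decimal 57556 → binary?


Divide by 2 repeatedly:
57556 ÷ 2 = 28778 remainder 0
28778 ÷ 2 = 14389 remainder 0
14389 ÷ 2 = 7194 remainder 1
7194 ÷ 2 = 3597 remainder 0
3597 ÷ 2 = 1798 remainder 1
1798 ÷ 2 = 899 remainder 0
899 ÷ 2 = 449 remainder 1
449 ÷ 2 = 224 remainder 1
224 ÷ 2 = 112 remainder 0
112 ÷ 2 = 56 remainder 0
56 ÷ 2 = 28 remainder 0
28 ÷ 2 = 14 remainder 0
14 ÷ 2 = 7 remainder 0
7 ÷ 2 = 3 remainder 1
3 ÷ 2 = 1 remainder 1
1 ÷ 2 = 0 remainder 1
Reading remainders bottom-up:
= 1110000011010100


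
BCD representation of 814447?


Each digit → 4-bit binary:
  8 → 1000
  1 → 0001
  4 → 0100
  4 → 0100
  4 → 0100
  7 → 0111
= 1000 0001 0100 0100 0100 0111


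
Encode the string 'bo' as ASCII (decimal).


String: 'bo'  (2 characters)
Per-character ASCII lookup:
  'b': lowercase starts at 97: 'b' = 97 + 1 = 98
  'o': lowercase starts at 97: 'o' = 97 + 14 = 111
= 98 111


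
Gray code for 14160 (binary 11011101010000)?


Binary: 11011101010000
Gray code: G = B XOR (B >> 1)
B >> 1 = 01101110101000
11011101010000 XOR 01101110101000:
  1 XOR 0 = 1
  1 XOR 1 = 0
  0 XOR 1 = 1
  1 XOR 0 = 1
  1 XOR 1 = 0
  1 XOR 1 = 0
  0 XOR 1 = 1
  1 XOR 0 = 1
  0 XOR 1 = 1
  1 XOR 0 = 1
  0 XOR 1 = 1
  0 XOR 0 = 0
  0 XOR 0 = 0
  0 XOR 0 = 0
= 10110011111000


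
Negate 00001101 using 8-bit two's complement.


Original: 00001101
Step 1 - Invert all bits: 11110010
Step 2 - Add 1: 11110010 + 1
= 11110011 (represents -13)


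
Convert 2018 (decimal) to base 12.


Divide by 12 repeatedly:
2018 ÷ 12 = 168 remainder 2
168 ÷ 12 = 14 remainder 0
14 ÷ 12 = 1 remainder 2
1 ÷ 12 = 0 remainder 1
Reading remainders bottom-up:
= 1202


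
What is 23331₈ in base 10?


Positional values:
Position 0: 1 × 8^0 = 1
Position 1: 3 × 8^1 = 24
Position 2: 3 × 8^2 = 192
Position 3: 3 × 8^3 = 1536
Position 4: 2 × 8^4 = 8192
Sum = 1 + 24 + 192 + 1536 + 8192
= 9945


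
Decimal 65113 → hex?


Divide by 16 repeatedly:
65113 ÷ 16 = 4069 remainder 9 (9)
4069 ÷ 16 = 254 remainder 5 (5)
254 ÷ 16 = 15 remainder 14 (E)
15 ÷ 16 = 0 remainder 15 (F)
Reading remainders bottom-up:
= 0xFE59


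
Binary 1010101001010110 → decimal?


Positional values:
Bit 1: 1 × 2^1 = 2
Bit 2: 1 × 2^2 = 4
Bit 4: 1 × 2^4 = 16
Bit 6: 1 × 2^6 = 64
Bit 9: 1 × 2^9 = 512
Bit 11: 1 × 2^11 = 2048
Bit 13: 1 × 2^13 = 8192
Bit 15: 1 × 2^15 = 32768
Sum = 2 + 4 + 16 + 64 + 512 + 2048 + 8192 + 32768
= 43606


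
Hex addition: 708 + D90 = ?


Align and add column by column (LSB to MSB, each column mod 16 with carry):
  0708
+ 0D90
  ----
  col 0: 8(8) + 0(0) + 0 (carry in) = 8 → 8(8), carry out 0
  col 1: 0(0) + 9(9) + 0 (carry in) = 9 → 9(9), carry out 0
  col 2: 7(7) + D(13) + 0 (carry in) = 20 → 4(4), carry out 1
  col 3: 0(0) + 0(0) + 1 (carry in) = 1 → 1(1), carry out 0
Reading digits MSB→LSB: 1498
Strip leading zeros: 1498
= 0x1498


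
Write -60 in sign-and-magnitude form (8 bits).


Sign bit: 1 (negative)
Magnitude: 60 = 0111100
= 10111100


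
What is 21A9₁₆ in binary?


Each hex digit → 4 binary bits:
  2 = 0010
  1 = 0001
  A = 1010
  9 = 1001
Concatenate: 0010 0001 1010 1001
= 0010000110101001


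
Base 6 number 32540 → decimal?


Positional values (base 6):
  0 × 6^0 = 0 × 1 = 0
  4 × 6^1 = 4 × 6 = 24
  5 × 6^2 = 5 × 36 = 180
  2 × 6^3 = 2 × 216 = 432
  3 × 6^4 = 3 × 1296 = 3888
Sum = 0 + 24 + 180 + 432 + 3888
= 4524


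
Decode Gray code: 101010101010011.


Gray code: 101010101010011
MSB stays the same: 1
Each subsequent bit = prev_binary XOR current_gray:
  B[1] = 1 XOR 0 = 1
  B[2] = 1 XOR 1 = 0
  B[3] = 0 XOR 0 = 0
  B[4] = 0 XOR 1 = 1
  B[5] = 1 XOR 0 = 1
  B[6] = 1 XOR 1 = 0
  B[7] = 0 XOR 0 = 0
  B[8] = 0 XOR 1 = 1
  B[9] = 1 XOR 0 = 1
  B[10] = 1 XOR 1 = 0
  B[11] = 0 XOR 0 = 0
  B[12] = 0 XOR 0 = 0
  B[13] = 0 XOR 1 = 1
  B[14] = 1 XOR 1 = 0
= 110011001100010 (26210 decimal)


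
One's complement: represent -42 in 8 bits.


Original: 00101010
Invert all bits:
  bit 0: 0 → 1
  bit 1: 0 → 1
  bit 2: 1 → 0
  bit 3: 0 → 1
  bit 4: 1 → 0
  bit 5: 0 → 1
  bit 6: 1 → 0
  bit 7: 0 → 1
= 11010101


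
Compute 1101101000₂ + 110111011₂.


Align and add column by column (LSB to MSB, carry propagating):
  01101101000
+ 00110111011
  -----------
  col 0: 0 + 1 + 0 (carry in) = 1 → bit 1, carry out 0
  col 1: 0 + 1 + 0 (carry in) = 1 → bit 1, carry out 0
  col 2: 0 + 0 + 0 (carry in) = 0 → bit 0, carry out 0
  col 3: 1 + 1 + 0 (carry in) = 2 → bit 0, carry out 1
  col 4: 0 + 1 + 1 (carry in) = 2 → bit 0, carry out 1
  col 5: 1 + 1 + 1 (carry in) = 3 → bit 1, carry out 1
  col 6: 1 + 0 + 1 (carry in) = 2 → bit 0, carry out 1
  col 7: 0 + 1 + 1 (carry in) = 2 → bit 0, carry out 1
  col 8: 1 + 1 + 1 (carry in) = 3 → bit 1, carry out 1
  col 9: 1 + 0 + 1 (carry in) = 2 → bit 0, carry out 1
  col 10: 0 + 0 + 1 (carry in) = 1 → bit 1, carry out 0
Reading bits MSB→LSB: 10100100011
Strip leading zeros: 10100100011
= 10100100011
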